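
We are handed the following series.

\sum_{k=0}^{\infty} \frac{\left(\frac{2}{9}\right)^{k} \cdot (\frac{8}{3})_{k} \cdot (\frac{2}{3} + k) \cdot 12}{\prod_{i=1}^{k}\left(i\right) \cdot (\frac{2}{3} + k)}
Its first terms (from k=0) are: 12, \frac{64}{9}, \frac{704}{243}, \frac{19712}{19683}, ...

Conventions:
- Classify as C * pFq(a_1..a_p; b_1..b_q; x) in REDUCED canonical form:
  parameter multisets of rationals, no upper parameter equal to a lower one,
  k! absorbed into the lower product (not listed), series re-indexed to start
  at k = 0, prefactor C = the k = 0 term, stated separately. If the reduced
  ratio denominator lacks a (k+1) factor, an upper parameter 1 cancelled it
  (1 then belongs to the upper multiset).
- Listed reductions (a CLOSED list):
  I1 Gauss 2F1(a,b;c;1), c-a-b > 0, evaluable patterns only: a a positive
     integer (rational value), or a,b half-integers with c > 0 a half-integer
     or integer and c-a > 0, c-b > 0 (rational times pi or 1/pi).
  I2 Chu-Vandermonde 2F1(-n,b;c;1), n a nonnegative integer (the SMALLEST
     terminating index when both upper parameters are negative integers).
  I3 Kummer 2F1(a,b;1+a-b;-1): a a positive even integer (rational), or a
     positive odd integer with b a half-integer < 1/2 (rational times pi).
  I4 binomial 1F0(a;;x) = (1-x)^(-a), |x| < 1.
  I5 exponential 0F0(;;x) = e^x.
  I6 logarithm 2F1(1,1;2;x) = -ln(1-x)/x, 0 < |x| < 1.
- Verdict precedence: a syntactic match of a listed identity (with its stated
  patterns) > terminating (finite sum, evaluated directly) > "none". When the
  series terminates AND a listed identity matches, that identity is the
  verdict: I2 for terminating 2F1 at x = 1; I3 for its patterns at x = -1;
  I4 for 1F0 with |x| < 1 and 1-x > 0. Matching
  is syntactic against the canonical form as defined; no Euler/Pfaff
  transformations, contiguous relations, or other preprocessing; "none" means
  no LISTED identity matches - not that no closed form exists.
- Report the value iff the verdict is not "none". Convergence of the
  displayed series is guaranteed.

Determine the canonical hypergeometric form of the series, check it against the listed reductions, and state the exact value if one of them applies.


The series (x = \frac{2}{9}) is 1F0: upper {\frac{8}{3}}, lower {-}, prefactor 12. Verdict (x = \frac{2}{9}): binomial (I4) applies (the 1F0 binomial series: exponent -8/3, x = \frac{2}{9}). Value: 12 \cdot \left(\frac{7}{9}\right)^{-\frac{8}{3}}.

Key observation: t_0 = 12 here, and the product of the first k integers (C = 12) is k!.
Consecutive-term ratio: r(k) = \frac{2}{9} * (k+\frac{8}{3}) / [(k+1)] ; factor over Q: parameters, x = \frac{2}{9}, and C = 12.


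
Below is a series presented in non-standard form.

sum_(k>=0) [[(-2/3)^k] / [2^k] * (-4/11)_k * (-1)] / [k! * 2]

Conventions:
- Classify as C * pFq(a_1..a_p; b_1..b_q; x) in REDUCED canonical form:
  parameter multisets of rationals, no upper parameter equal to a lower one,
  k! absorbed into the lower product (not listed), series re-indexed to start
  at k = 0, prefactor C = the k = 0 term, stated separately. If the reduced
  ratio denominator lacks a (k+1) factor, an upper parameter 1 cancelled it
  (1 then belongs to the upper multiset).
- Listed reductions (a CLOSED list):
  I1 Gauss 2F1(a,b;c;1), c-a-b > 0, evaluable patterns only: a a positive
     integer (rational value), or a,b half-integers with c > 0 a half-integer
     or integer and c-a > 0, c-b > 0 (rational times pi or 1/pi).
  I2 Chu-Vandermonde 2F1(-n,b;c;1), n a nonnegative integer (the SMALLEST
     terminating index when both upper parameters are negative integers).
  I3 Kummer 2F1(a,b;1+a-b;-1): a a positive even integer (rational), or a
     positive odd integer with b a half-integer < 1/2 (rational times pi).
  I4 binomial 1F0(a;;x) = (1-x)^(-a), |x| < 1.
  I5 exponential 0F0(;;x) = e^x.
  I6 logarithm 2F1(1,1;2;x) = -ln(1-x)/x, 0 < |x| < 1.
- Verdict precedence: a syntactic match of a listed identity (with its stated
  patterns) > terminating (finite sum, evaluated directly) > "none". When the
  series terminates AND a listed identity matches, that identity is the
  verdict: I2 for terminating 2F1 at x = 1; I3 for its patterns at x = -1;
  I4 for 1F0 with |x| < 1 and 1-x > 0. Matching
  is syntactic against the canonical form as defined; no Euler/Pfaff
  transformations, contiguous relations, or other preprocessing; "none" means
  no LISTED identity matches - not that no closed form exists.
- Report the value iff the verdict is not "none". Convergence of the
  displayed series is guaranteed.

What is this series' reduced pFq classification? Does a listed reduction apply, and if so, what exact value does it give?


The tell: t_0 = -1/2 here, and the two k-th powers (C = -1/2) combine into one argument.
Step ratio: r(k) = (-1/3) * (k-4/11) / [(k+1)] - rational in k. x = (-1/3); t_0 = -1/2; negate the roots.

Classification (C = -1/2): 1F0 with upper {-4/11}, lower {-}, argument x = -1/3. Verdict at x = -1/3: the I4 binomial reduction matches (the 1F0 binomial series: exponent 4/11, x = -1/3). Its exact value is (-1/2) * (4/3)^(4/11).


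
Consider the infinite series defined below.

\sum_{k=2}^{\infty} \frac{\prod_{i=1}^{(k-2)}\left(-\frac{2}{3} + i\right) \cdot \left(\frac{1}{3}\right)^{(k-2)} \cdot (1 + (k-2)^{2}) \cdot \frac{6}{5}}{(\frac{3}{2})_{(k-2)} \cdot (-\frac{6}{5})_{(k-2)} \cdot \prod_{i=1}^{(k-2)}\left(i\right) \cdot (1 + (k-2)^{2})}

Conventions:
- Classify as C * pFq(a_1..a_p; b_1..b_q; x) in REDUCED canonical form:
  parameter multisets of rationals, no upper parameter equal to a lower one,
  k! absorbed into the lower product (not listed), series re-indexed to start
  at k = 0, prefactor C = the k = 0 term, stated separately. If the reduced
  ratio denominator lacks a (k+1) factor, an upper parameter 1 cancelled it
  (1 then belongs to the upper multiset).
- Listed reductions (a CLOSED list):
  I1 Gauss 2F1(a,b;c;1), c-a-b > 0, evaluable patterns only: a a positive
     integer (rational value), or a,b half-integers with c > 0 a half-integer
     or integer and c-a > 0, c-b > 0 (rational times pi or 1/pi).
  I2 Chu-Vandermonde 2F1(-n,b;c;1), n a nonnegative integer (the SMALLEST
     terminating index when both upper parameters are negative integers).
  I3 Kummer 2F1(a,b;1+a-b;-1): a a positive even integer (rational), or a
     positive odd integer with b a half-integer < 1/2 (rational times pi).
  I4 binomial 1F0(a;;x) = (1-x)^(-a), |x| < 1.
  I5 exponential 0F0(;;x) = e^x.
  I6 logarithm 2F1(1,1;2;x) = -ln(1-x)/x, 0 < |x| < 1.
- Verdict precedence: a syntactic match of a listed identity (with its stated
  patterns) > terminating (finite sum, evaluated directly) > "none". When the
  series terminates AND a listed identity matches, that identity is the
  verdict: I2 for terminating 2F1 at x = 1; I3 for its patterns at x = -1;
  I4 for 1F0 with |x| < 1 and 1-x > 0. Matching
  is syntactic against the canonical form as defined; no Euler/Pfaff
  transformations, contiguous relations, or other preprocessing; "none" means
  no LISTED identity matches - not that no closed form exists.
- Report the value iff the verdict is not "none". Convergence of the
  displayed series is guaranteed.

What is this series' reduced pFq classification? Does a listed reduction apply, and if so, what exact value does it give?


With C = \frac{6}{5}: the canonical form is 1F2(\frac{1}{3}; -\frac{6}{5}, \frac{3}{2}; \frac{1}{3}). Verdict: none. No listed pattern accepts 1F2(\frac{1}{3}; -\frac{6}{5}, \frac{3}{2}; \frac{1}{3}).

First insight: x = \frac{1}{3} and k^2 + 1 divides numerator and denominator alike; prefactor 6/5 after cancelling.
Step ratio: r(k) = \frac{1}{3} * (k+\frac{1}{3}) / [(k-\frac{6}{5}) (k+\frac{3}{2}) (k+1)] - poly over poly, x = \frac{1}{3} from leading terms; C = \frac{6}{5} at k = 0.


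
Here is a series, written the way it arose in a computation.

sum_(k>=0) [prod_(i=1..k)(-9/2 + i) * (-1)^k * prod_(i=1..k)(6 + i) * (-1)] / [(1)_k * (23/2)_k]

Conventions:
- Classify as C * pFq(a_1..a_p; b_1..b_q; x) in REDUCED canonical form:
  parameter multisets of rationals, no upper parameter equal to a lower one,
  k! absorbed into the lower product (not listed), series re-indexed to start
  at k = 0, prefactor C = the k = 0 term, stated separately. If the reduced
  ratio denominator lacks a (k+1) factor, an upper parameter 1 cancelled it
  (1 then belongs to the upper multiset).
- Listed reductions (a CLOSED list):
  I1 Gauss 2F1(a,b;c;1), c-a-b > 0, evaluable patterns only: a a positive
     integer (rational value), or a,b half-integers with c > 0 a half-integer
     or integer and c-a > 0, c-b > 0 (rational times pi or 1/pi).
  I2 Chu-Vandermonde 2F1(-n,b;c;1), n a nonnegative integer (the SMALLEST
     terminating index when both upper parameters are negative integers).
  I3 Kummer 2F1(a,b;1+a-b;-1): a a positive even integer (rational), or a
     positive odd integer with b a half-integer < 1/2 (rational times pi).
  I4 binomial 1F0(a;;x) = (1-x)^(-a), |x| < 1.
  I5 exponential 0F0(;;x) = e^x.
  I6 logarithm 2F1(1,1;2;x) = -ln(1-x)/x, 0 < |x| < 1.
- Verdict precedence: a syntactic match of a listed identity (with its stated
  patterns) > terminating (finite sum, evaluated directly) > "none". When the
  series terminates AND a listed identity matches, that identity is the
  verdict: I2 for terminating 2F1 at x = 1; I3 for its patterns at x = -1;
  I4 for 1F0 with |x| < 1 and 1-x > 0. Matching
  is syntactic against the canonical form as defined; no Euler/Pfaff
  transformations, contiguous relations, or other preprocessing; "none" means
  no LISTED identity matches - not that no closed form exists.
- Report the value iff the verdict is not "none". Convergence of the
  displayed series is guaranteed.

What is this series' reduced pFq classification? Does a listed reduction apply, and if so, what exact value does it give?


The series (x = -1) is 2F1: upper {-7/2, 7}, lower {23/2}, prefactor -1. Verdict: this is Kummer (I3) (x = -1; c = 23/2 equals 1+a-b for upper {-7/2, 7}: listed pattern). Value: (-14549535/8388608) * pi.

First insight: from the first term -1: the running product (prefactor -1) telescopes to a rising factorial.
Ratio: r(k) = (-1) * (k-7/2) (k+7) / [(k+23/2) (k+1)] - rational in k, leading ratio (-1); with t_0 = -1, classification follows.


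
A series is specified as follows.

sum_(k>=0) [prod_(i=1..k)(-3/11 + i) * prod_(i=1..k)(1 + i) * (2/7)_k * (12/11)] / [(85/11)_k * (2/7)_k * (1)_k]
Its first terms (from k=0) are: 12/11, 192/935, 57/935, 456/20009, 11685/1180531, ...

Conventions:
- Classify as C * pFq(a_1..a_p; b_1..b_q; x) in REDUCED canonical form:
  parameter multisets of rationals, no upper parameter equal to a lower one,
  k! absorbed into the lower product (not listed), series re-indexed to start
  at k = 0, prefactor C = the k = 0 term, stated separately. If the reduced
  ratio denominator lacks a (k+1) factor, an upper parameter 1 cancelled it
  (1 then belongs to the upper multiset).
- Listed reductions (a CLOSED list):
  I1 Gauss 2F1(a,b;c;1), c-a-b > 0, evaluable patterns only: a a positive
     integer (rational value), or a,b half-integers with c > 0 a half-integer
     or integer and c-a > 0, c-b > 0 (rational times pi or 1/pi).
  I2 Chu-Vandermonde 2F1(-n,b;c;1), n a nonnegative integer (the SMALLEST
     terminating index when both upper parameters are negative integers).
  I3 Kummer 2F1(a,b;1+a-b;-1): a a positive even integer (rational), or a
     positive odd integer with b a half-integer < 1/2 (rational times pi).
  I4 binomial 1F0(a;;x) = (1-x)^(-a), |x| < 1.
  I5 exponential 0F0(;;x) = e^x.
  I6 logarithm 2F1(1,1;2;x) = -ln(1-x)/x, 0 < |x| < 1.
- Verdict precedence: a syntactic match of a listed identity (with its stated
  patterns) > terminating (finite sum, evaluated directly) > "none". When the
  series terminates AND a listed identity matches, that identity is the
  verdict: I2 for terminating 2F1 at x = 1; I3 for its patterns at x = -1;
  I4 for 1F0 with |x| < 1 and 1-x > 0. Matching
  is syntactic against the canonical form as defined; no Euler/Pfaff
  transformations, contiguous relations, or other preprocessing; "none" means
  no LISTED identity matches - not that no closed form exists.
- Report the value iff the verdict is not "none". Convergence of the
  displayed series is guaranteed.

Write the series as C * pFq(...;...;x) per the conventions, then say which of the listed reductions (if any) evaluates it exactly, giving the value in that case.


Reduced: x = 1, 2F1, upper = {8/11, 2}, lower = {85/11}, C = 12/11. Verdict: Gauss (I1, integer-parameter pattern) matches (x = 1: the Gamma ratio telescopes since c-a-b = 5 > 0 and a = 2 in Z>0). Sum: 9324/6655.

The tell: t_0 being 12/11, the parameter 2/7 appears in both the upper and lower lists and cancels.
Term ratio: r(k) = 1 * (k+8/11) (k+2) / [(k+85/11) (k+1)] - rational in k. x = 1; t_0 = 12/11; negate the roots.


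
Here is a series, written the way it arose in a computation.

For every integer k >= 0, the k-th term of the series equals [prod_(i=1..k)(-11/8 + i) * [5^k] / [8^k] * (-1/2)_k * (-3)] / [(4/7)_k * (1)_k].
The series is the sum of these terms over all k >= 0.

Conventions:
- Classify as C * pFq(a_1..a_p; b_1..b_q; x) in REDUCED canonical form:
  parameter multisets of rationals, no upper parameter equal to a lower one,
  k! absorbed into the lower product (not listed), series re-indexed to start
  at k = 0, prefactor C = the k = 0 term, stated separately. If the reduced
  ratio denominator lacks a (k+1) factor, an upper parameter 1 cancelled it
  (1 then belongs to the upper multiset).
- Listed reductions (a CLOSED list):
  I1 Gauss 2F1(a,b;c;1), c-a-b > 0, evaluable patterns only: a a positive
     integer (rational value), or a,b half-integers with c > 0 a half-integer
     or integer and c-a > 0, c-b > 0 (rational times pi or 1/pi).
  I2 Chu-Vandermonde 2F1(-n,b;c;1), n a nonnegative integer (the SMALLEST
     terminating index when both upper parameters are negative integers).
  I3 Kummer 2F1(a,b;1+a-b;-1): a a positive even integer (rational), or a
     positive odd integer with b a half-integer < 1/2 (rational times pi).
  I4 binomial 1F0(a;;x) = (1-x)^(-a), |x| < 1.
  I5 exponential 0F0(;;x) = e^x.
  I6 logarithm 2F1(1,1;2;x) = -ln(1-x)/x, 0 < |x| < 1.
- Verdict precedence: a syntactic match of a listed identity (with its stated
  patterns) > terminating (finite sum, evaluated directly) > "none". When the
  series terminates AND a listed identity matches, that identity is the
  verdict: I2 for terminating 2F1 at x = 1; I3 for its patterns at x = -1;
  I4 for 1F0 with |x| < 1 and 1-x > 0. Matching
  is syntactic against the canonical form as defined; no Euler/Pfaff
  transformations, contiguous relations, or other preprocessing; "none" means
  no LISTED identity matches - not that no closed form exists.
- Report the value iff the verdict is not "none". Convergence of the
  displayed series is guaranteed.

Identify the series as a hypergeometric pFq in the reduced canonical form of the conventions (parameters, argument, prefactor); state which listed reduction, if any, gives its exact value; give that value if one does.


Prefactor -3, argument 5/8: 2F1 with upper {-1/2, -3/8} over lower {4/7}. Verdict: none here - no I1-I6 shape fits x = 5/8 with lower {4/7}.

Key step: t_0 = -3 here, and (1)_k (C = -3, x = 5/8) is k! itself.
Adjacent-term ratio: r(k) = (5/8) * (k-1/2) (k-3/8) / [(k+4/7) (k+1)] - rational in k. x = (5/8); t_0 = -3; negate the roots.


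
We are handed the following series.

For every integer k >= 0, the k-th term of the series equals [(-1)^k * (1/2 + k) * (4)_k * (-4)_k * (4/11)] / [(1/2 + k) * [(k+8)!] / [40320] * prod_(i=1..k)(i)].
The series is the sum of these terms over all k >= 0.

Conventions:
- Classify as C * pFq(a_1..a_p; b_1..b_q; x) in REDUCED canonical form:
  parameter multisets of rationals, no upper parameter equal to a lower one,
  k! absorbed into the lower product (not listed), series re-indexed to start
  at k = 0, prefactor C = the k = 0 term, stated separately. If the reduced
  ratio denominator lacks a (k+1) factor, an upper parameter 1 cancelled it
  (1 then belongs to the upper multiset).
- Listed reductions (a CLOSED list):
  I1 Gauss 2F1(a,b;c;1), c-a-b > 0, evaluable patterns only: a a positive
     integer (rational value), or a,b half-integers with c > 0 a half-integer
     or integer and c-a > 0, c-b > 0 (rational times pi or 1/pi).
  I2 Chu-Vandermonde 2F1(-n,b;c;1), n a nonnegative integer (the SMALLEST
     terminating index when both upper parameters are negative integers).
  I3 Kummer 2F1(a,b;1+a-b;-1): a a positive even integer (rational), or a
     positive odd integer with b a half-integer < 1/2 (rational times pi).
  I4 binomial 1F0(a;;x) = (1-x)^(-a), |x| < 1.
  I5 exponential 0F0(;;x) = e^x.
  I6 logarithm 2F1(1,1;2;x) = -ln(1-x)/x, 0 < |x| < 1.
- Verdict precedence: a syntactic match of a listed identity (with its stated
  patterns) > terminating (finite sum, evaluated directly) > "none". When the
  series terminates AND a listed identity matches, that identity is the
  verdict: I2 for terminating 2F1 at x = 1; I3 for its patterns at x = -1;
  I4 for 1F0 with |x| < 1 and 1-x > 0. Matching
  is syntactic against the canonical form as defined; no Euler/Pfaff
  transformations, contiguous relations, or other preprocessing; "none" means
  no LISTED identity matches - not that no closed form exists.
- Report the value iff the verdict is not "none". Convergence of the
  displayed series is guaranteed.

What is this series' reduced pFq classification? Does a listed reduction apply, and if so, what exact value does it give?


This is 4/11 * 2F1(-4, 4; 9; -1) in reduced canonical form. Verdict at x = -1: Kummer's theorem (I3) matches (x = -1; c = 9 equals 1+a-b for upper {-4, 4}: listed pattern). Exact value: 56/33.

The tell: t_0 = 4/11 here, and the product of the first k integers (C = 4/11) is k!.
Adjacent-term ratio: r(k) = (-1) * (k-4) (k+4) / [(k+9) (k+1)] - rational; roots negated = parameters, x = (-1), C = 4/11.


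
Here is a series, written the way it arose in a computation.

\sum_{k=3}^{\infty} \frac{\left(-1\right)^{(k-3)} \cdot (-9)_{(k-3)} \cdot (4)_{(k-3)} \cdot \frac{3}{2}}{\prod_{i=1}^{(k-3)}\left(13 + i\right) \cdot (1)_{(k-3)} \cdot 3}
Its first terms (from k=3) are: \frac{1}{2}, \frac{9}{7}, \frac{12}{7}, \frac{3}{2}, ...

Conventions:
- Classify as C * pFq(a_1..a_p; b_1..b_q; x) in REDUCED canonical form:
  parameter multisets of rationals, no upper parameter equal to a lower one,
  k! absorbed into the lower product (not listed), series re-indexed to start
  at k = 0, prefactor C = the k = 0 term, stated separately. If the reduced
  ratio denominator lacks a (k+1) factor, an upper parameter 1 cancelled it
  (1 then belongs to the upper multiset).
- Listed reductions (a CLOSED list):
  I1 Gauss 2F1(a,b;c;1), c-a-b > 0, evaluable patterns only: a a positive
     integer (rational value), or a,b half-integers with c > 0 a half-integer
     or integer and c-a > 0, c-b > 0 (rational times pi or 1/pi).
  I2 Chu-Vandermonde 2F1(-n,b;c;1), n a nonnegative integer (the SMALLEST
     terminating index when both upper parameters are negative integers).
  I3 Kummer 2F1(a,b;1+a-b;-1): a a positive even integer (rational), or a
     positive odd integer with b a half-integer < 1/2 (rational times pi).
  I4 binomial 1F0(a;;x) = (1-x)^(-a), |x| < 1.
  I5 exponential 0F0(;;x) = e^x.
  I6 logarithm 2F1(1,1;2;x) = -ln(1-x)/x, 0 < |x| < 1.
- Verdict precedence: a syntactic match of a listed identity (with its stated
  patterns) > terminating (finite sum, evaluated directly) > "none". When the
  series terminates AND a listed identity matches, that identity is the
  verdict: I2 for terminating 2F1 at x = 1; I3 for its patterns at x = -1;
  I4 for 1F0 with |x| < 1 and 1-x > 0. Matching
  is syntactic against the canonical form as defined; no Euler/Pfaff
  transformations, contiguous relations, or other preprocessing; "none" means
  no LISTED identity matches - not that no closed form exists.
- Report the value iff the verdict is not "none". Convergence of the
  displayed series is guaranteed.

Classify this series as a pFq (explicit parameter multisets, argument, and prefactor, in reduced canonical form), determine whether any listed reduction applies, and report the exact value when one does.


The series (x = -1) is 2F1: upper {-9, 4}, lower {14}, prefactor \frac{1}{2}. Verdict: this is the Kummer evaluation I3 (x = -1; c = 14 equals 1+a-b for upper {-9, 4}: listed pattern). Sum: \frac{13}{2}.

Key observation: t_0 = \frac{1}{2} here, and the lower running product (prefactor 1/2) is a rising factorial.
Term ratio: r(k) = -1 * (k-9) (k+4) / [(k+14) (k+1)] ; factor over Q: parameters, x = -1, and C = \frac{1}{2}.


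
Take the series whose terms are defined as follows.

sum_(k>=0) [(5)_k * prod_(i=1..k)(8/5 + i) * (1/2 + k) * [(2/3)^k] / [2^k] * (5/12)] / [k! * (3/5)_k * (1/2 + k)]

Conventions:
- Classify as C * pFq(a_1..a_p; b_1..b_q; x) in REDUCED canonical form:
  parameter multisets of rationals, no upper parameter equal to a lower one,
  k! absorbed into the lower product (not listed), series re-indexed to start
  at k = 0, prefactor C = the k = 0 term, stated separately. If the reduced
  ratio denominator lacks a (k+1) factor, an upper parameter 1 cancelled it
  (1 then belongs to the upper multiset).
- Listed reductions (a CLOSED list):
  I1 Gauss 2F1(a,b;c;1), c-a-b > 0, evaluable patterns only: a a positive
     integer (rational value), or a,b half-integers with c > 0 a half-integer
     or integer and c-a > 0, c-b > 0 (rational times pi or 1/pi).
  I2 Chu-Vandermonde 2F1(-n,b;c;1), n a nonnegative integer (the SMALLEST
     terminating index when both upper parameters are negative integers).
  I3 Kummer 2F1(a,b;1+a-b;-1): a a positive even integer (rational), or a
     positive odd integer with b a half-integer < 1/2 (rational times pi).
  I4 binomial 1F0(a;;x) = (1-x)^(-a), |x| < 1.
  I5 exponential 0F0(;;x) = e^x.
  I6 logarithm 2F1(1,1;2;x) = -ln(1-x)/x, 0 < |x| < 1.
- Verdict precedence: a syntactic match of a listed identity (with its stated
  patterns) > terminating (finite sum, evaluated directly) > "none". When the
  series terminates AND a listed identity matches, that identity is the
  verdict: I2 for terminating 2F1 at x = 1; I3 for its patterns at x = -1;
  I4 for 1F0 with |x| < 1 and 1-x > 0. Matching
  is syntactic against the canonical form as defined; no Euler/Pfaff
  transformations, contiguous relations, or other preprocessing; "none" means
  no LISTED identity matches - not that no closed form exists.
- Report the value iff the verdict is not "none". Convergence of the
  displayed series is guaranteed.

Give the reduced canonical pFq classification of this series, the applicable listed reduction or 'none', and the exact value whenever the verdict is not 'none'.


x = 1/3 here; the reduced form reads 2F1, upper {13/5, 5}, lower {3/5}, C = 5/12. Verdict: none. Every listed pattern misses the 2F1 form at 1/3, upper {13/5, 5}.

Structural cue: with t_0 = 5/12, the two k-th powers (C = 5/12, x = 1/3) combine into one argument.
Consecutive-term ratio: r(k) = (1/3) * (k+13/5) (k+5) / [(k+3/5) (k+1)] - rational in k. x = (1/3); t_0 = 5/12; negate the roots.


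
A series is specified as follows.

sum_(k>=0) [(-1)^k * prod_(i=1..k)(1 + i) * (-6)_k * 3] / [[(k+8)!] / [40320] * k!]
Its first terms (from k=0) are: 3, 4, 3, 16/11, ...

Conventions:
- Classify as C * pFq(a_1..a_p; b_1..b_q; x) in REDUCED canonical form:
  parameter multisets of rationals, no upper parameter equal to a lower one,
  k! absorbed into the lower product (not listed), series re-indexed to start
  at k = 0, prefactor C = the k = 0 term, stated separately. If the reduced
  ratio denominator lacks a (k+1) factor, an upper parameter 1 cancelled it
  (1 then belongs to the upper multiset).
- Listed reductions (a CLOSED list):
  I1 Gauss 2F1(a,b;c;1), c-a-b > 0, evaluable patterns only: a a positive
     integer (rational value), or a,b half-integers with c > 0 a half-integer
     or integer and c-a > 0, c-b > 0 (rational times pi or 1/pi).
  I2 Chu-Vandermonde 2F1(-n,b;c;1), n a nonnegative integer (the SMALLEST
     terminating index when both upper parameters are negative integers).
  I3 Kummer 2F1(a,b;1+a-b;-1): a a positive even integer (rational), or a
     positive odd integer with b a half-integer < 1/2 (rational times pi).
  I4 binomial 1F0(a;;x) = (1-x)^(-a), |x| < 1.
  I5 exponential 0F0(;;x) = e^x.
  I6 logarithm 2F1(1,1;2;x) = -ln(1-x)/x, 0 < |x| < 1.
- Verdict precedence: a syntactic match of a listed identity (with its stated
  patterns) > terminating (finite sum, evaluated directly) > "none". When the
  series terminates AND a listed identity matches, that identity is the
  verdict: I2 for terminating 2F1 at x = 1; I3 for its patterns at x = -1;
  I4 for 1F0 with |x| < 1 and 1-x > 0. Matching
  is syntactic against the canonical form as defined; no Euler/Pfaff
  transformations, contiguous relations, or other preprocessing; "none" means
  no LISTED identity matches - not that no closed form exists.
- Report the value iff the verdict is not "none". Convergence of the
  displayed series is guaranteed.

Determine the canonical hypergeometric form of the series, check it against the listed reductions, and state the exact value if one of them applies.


This is 3 * 2F1(-6, 2; 9; -1) in reduced canonical form. Verdict: Kummer's theorem (I3) applies (x = -1; c = 9 equals 1+a-b for upper {-6, 2}: listed pattern). Exact value: 12.

Key step: from the first term 3: the running product (prefactor 3) telescopes to a rising factorial.
Term ratio: r(k) = (-1) * (k-6) (k+2) / [(k+9) (k+1)] - rational in k. x = (-1); t_0 = 3; negate the roots.


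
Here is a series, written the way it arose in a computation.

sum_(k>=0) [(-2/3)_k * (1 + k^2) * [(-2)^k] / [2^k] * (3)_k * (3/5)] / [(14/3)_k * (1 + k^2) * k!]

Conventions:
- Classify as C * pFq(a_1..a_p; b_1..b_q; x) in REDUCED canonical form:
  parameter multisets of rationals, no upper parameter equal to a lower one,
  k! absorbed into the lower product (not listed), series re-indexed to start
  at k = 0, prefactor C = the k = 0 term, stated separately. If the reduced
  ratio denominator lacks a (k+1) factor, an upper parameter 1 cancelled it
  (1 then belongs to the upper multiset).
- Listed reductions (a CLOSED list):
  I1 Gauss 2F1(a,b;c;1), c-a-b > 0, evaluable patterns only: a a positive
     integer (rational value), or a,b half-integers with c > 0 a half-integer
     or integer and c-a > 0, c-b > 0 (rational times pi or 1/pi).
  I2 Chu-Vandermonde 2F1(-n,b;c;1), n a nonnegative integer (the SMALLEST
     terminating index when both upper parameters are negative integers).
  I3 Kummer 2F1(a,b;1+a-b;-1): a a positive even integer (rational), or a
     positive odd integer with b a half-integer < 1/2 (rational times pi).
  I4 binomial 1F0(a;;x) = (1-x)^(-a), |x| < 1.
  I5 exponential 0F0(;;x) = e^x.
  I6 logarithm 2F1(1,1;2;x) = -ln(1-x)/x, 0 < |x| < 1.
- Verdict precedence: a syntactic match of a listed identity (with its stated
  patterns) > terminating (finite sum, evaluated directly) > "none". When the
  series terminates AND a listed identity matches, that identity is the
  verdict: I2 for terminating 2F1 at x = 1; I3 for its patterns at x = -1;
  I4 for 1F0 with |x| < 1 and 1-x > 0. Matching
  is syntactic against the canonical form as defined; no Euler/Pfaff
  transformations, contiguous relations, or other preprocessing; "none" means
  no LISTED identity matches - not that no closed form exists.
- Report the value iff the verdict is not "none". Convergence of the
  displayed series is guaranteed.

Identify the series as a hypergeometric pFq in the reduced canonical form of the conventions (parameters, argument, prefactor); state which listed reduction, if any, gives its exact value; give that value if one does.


Classification (C = 3/5): 2F1 with upper {-2/3, 3}, lower {14/3}, argument x = -1. Verdict: none. Every listed pattern misses the 2F1 form at -1, upper {-2/3, 3}.

First insight: t_0 being 3/5, the two k-th powers (prefactor 3/5) combine into one argument.
Ratio: r(k) = (-1) * (k-2/3) (k+3) / [(k+14/3) (k+1)] ; factor over Q: parameters, x = (-1), and C = 3/5.


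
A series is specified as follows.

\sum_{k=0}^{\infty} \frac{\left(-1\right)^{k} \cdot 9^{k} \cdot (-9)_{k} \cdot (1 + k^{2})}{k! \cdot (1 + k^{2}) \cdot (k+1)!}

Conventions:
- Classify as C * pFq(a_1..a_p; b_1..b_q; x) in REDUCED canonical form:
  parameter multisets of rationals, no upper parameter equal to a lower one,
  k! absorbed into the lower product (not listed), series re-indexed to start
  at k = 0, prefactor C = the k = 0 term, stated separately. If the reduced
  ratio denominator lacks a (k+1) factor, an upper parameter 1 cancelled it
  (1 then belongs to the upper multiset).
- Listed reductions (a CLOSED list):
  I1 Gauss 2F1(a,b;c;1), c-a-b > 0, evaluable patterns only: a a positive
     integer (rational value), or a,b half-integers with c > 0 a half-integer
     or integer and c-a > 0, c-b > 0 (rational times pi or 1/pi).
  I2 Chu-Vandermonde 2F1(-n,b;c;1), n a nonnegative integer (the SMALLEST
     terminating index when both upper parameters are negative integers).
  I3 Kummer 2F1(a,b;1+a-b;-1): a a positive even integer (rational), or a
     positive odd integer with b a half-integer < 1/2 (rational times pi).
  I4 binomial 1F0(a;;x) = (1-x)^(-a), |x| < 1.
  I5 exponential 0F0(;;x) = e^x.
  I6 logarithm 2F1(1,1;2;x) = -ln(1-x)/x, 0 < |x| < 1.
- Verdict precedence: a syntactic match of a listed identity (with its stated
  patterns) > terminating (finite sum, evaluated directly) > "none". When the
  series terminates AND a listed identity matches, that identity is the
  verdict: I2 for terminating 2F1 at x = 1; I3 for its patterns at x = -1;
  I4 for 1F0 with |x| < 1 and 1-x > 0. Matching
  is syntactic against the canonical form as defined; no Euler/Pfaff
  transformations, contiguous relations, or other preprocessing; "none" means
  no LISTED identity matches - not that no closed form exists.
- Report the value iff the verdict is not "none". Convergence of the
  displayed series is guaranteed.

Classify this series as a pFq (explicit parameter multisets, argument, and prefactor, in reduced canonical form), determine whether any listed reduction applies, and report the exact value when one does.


With C = 1: the canonical form is 1F1(-9; 2; -9). Verdict: terminating - no listed pattern fits, but -9 in the upper list cuts the series at k = 9; direct evaluation. Hence: \frac{1550253499}{44800}.

Key observation: t_0 being 1, the denominator's factorial ratio (prefactor 1) is a lower Pochhammer.
Ratio: r(k) = -9 * (k-9) / [(k+2) (k+1)] - rational in k, leading ratio -9; with t_0 = 1, classification follows.


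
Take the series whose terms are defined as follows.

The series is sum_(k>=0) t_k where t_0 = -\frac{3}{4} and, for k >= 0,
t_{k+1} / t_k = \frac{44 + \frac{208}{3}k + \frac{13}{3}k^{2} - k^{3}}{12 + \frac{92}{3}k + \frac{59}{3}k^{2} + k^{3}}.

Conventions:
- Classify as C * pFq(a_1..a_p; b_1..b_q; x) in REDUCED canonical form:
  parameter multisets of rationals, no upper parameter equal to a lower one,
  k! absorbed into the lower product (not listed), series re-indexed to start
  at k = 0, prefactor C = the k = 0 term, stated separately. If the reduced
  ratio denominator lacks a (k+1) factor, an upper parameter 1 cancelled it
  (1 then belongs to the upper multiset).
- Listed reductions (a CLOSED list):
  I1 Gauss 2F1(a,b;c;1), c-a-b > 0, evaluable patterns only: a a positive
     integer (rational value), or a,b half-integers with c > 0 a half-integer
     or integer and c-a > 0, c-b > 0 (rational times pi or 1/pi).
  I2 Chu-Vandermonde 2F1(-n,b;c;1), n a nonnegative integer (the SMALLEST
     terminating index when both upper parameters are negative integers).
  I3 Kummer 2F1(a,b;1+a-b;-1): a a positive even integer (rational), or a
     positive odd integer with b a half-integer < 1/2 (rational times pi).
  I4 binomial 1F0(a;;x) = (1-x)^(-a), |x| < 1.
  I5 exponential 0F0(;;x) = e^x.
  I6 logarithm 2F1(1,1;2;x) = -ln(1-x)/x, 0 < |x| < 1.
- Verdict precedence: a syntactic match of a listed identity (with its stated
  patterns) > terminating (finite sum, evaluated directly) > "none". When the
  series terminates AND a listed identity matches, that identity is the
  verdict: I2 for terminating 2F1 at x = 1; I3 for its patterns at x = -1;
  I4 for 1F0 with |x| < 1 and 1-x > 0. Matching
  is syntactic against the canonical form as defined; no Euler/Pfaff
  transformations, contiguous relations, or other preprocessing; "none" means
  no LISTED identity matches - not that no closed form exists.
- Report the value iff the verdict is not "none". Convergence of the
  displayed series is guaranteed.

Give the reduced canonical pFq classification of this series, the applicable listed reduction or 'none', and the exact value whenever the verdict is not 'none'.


Canonical form: C = -\frac{3}{4} times 2F1 with upper {-11, 6}, lower {18}, x = -1. Verdict: Kummer (I3) fires (x = -1; c = 18 equals 1+a-b for upper {-11, 6}: listed pattern). Hence: -\frac{51}{2}.

The tell: x = -1 and roots of the ratio polynomials (C = -3/4) are the negated parameters.
Term ratio: r(k) = -1 * (k-11) (k+6) / [(k+18) (k+1)] - rational in k, leading ratio -1; with t_0 = -\frac{3}{4}, classification follows.


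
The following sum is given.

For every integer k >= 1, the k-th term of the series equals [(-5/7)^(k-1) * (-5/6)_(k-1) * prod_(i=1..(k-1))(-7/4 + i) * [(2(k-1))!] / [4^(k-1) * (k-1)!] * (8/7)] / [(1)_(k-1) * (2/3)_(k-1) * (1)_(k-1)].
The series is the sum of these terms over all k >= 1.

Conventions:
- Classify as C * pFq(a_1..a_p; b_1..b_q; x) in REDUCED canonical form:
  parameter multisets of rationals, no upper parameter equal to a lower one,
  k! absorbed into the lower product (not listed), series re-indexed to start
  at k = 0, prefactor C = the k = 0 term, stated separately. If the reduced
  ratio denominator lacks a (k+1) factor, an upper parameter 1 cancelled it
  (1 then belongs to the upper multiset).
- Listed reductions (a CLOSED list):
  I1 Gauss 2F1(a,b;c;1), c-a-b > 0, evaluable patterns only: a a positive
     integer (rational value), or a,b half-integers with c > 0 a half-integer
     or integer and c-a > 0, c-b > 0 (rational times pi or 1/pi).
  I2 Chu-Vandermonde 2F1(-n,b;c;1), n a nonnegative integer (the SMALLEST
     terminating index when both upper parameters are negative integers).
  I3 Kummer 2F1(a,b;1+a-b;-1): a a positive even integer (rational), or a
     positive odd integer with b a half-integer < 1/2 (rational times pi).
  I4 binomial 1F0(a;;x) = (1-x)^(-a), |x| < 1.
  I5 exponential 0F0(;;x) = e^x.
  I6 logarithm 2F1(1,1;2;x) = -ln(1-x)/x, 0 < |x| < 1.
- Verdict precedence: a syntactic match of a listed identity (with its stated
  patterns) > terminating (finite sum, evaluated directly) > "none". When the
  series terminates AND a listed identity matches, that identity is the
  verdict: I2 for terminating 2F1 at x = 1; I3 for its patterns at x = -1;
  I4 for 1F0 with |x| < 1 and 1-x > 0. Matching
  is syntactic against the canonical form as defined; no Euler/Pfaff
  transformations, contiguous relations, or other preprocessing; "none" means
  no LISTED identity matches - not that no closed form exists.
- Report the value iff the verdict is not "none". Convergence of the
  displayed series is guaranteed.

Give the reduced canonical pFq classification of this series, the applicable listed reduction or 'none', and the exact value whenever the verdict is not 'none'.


Reduced: x = -5/7, 3F2, upper = {-5/6, -3/4, 1/2}, lower = {2/3, 1}, C = 8/7. Verdict: none (x = -5/7): each listed identity misses the multisets {-5/6, -3/4, 1/2} ; {2/3, 1}.

Structural cue: with t_0 = 8/7, the running product (prefactor 8/7) telescopes to a rising factorial.
Ratio: r(k) = (-5/7) * (k-5/6) (k-3/4) (k+1/2) / [(k+2/3) (k+1) (k+1)] - rational; roots negated = parameters, x = (-5/7), C = 8/7.


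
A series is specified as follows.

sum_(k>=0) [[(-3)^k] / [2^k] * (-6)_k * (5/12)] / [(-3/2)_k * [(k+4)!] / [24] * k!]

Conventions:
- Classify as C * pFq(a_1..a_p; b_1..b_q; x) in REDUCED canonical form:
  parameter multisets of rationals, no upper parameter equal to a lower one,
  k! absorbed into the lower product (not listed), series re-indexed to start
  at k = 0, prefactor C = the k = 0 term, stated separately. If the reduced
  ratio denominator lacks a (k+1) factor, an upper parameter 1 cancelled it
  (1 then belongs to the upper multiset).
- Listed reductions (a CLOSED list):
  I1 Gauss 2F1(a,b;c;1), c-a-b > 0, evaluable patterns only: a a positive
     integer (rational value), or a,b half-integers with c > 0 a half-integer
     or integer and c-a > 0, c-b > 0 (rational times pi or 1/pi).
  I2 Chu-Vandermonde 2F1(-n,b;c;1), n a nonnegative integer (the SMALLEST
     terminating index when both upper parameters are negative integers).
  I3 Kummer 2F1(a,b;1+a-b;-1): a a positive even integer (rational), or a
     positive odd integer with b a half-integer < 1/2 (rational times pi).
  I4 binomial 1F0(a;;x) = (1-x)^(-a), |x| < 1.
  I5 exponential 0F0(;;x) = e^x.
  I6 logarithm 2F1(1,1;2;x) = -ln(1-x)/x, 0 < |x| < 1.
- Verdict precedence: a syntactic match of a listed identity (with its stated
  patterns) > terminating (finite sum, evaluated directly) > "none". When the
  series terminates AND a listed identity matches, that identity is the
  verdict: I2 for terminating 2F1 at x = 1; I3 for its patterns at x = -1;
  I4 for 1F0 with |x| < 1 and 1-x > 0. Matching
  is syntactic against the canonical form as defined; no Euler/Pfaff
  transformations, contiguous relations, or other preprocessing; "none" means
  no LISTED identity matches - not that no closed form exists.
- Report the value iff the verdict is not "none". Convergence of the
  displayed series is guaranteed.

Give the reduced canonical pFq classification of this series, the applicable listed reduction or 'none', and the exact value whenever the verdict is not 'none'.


This is 5/12 * 1F2(-6; -3/2, 5; -3/2) in reduced canonical form. Verdict: terminating - no listed pattern fits, but -6 in the upper list cuts the series at k = 6; direct evaluation. Sum: 438973/470400.

The tell: with t_0 = 5/12, the denominator's factorial ratio (C = 5/12) is a lower Pochhammer.
Consecutive-term ratio: r(k) = (-3/2) * (k-6) / [(k-3/2) (k+5) (k+1)] ; factor over Q: parameters, x = (-3/2), and C = 5/12.


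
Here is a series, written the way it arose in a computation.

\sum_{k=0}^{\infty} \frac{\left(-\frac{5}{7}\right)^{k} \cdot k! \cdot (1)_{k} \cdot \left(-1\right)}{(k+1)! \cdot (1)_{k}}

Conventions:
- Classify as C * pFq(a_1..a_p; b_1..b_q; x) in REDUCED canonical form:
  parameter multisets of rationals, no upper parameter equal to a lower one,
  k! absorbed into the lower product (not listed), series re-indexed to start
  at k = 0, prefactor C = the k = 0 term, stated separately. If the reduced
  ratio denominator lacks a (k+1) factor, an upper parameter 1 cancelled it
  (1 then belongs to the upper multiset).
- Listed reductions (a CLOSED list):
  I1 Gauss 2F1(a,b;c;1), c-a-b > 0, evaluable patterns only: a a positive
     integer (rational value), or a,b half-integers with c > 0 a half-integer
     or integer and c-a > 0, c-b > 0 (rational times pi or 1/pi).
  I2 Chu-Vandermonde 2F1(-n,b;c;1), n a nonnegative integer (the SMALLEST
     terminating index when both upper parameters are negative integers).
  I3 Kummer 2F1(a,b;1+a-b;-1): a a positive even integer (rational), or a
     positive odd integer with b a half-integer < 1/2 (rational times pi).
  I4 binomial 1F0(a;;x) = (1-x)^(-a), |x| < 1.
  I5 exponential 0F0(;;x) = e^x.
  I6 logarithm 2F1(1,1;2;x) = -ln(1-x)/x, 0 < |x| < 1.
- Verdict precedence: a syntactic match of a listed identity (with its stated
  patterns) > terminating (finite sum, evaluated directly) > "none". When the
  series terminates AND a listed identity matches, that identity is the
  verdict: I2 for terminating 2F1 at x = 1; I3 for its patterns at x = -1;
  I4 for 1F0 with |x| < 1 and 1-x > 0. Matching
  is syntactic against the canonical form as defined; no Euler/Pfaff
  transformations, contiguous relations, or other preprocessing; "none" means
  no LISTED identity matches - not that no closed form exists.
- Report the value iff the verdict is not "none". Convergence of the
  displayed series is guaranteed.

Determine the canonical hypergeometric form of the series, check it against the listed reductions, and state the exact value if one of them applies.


At argument -\frac{5}{7}: a 2F1 with upper {1, 1}, lower {2}, scaled by C = -1. Verdict at x = -\frac{5}{7}: logarithm (I6) matches (the logarithm: parameters (1,1;2), x = -\frac{5}{7}). Value: \left(-\frac{7}{5}\right) \cdot \ln\left(\frac{12}{7}\right).

The tell: t_0 = -1 here, and (1)_k (C = -1, x = -5/7) is k! itself.
Ratio: r(k) = -\frac{5}{7} * (k+1) (k+1) / [(k+2) (k+1)] ; factor over Q: parameters, x = -\frac{5}{7}, and C = -1.
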